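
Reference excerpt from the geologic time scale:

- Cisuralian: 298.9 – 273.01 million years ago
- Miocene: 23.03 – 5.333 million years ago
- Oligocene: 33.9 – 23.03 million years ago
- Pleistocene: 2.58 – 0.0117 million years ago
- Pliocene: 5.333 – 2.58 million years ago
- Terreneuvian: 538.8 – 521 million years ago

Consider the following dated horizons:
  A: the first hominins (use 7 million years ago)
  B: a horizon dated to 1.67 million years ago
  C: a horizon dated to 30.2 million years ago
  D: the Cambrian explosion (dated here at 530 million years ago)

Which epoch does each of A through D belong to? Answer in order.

A — Miocene; B — Pleistocene; C — Oligocene; D — Terreneuvian

Match each age against the start–end ranges in the excerpt: A = 7 Ma → Miocene (23.03–5.333); B = 1.67 Ma → Pleistocene (2.58–0.0117); C = 30.2 Ma → Oligocene (33.9–23.03); D = 530 Ma → Terreneuvian (538.8–521).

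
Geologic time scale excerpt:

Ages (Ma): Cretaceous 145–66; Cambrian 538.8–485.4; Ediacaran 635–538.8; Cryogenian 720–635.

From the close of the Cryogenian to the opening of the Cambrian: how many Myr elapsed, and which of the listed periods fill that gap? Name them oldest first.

The Cryogenian closes at 635 Ma and the Cambrian opens at 538.8 Ma, so the interval is 635 − 538.8 = 96.2 Myr.
A period fits inside if it starts at or after 635 Ma and ends at or before 538.8 Ma; oldest first that gives Ediacaran.

96.2 million years; Ediacaran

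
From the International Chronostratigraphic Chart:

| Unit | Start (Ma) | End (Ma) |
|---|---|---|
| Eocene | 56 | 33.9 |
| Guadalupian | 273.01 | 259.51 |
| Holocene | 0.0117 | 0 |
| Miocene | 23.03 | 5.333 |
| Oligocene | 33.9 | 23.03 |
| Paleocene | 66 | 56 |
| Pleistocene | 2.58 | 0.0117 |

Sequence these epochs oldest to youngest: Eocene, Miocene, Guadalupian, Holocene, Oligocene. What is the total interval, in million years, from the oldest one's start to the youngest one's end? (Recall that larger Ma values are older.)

Guadalupian, Eocene, Oligocene, Miocene, Holocene; total span 273.01 Myr

From the excerpt: Eocene 56–33.9; Miocene 23.03–5.333; Guadalupian 273.01–259.51; Holocene 0.0117–0; Oligocene 33.9–23.03 (Ma).
Larger Ma is earlier, so the oldest is Guadalupian and the youngest is Holocene; oldest to youngest: Guadalupian, Eocene, Oligocene, Miocene, Holocene.
Oldest start 273.01 minus youngest end 0 gives 273.01 Myr overall.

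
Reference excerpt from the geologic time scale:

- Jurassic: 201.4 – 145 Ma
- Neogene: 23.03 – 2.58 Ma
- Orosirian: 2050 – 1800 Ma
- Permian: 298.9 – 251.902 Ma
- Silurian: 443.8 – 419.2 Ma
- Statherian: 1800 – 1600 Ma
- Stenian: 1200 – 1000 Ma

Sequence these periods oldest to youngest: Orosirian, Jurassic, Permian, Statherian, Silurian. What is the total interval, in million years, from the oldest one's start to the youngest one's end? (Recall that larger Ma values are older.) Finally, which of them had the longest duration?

From the excerpt: Orosirian 2050–1800; Jurassic 201.4–145; Permian 298.9–251.902; Statherian 1800–1600; Silurian 443.8–419.2 (Ma).
Larger Ma is earlier, so the oldest is Orosirian and the youngest is Jurassic; oldest to youngest: Orosirian, Statherian, Silurian, Permian, Jurassic.
Oldest start 2050 minus youngest end 145 gives 1905 Myr overall.
Individual lengths (start − end): Permian 46.998; Silurian 24.6; Orosirian 250; Statherian 200; Jurassic 56.4. The largest is Orosirian at 250 Myr.

Orosirian, Statherian, Silurian, Permian, Jurassic; total span 1905 Myr; longest is Orosirian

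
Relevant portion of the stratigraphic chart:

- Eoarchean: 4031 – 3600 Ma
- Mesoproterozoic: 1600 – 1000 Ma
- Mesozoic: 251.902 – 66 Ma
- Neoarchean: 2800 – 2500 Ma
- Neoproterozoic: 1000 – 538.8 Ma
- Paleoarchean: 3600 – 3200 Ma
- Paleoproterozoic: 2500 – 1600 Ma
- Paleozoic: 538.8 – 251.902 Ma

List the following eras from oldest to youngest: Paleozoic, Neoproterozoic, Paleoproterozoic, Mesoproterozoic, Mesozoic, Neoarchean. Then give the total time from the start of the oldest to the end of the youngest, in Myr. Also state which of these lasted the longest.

Start ages (Ma): Neoarchean 2800, Paleoproterozoic 2500, Mesoproterozoic 1600, Neoproterozoic 1000, Paleozoic 538.8, Mesozoic 251.902.
Ordered oldest to youngest: Neoarchean, Paleoproterozoic, Mesoproterozoic, Neoproterozoic, Paleozoic, Mesozoic.
Span = 2800 − 66 = 2734 Myr.
Durations: Paleozoic 286.898, Neoarchean 300, Neoproterozoic 461.2, Mesoproterozoic 600, Paleoproterozoic 900, Mesozoic 185.902 → longest is Paleoproterozoic (900 Myr).

Neoarchean, Paleoproterozoic, Mesoproterozoic, Neoproterozoic, Paleozoic, Mesozoic; total span 2734 Myr; longest is Paleoproterozoic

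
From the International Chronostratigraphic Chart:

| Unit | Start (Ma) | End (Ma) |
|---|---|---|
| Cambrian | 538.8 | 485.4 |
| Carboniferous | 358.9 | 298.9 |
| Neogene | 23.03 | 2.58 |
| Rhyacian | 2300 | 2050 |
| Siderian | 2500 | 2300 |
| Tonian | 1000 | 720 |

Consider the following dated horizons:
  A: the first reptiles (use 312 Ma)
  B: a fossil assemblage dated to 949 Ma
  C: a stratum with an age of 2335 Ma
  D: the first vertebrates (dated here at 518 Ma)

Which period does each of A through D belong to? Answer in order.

A — Carboniferous; B — Tonian; C — Siderian; D — Cambrian

Match each age against the start–end ranges in the excerpt: A = 312 Ma → Carboniferous (358.9–298.9); B = 949 Ma → Tonian (1000–720); C = 2335 Ma → Siderian (2500–2300); D = 518 Ma → Cambrian (538.8–485.4).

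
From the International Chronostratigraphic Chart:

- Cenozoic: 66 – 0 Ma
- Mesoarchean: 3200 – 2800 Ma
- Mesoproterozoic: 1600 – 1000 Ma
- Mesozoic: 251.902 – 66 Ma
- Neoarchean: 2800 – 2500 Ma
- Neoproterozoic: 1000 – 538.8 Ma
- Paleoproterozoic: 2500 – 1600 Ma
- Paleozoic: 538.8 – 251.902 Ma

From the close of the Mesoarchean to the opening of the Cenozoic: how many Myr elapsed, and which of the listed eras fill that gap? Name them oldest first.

The Mesoarchean closes at 2800 Ma and the Cenozoic opens at 66 Ma, so the interval is 2800 − 66 = 2734 Myr.
An era fits inside if it starts at or after 2800 Ma and ends at or before 66 Ma; oldest first that gives Neoarchean, Paleoproterozoic, Mesoproterozoic, Neoproterozoic, Paleozoic, Mesozoic.

2734 million years; Neoarchean, Paleoproterozoic, Mesoproterozoic, Neoproterozoic, Paleozoic, Mesozoic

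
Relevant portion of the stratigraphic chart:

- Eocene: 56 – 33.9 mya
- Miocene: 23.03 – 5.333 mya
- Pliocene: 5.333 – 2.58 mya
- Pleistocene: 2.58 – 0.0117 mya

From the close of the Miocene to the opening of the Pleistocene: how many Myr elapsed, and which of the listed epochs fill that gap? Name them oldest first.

The Miocene closes at 5.333 Ma and the Pleistocene opens at 2.58 Ma, so the interval is 5.333 − 2.58 = 2.753 Myr.
An epoch fits inside if it starts at or after 5.333 Ma and ends at or before 2.58 Ma; oldest first that gives Pliocene.

2.753 million years; Pliocene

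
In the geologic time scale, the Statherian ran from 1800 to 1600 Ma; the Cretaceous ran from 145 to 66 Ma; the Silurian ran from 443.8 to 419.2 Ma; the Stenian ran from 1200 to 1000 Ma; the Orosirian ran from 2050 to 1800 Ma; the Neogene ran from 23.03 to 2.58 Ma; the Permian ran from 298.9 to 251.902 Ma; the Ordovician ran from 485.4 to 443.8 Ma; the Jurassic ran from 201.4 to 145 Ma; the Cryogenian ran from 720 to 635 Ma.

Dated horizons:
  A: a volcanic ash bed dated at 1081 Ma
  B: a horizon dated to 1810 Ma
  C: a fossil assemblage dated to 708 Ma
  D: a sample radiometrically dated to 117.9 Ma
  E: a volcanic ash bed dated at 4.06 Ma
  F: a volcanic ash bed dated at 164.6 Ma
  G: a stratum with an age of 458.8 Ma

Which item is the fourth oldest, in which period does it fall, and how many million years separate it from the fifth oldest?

G, in the Ordovician; 294.2 million years to F

Larger Ma means older, so oldest first: B 1810 > A 1081 > C 708 > G 458.8 > F 164.6 > D 117.9 > E 4.06.
Counting 4 along gives G (458.8 Ma); the excerpt puts that inside the Ordovician, 485.4–443.8 Ma.
Next in line is F (164.6 Ma), and 458.8 − 164.6 = 294.2 Myr.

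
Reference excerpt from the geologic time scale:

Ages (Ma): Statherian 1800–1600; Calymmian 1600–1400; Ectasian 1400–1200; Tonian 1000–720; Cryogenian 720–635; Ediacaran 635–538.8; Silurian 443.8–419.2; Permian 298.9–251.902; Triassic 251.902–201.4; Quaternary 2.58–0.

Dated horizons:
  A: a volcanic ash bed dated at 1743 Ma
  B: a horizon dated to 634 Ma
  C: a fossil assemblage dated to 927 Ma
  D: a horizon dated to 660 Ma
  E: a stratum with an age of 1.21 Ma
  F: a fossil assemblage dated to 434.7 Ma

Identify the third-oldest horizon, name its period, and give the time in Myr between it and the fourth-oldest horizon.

Larger Ma means older, so oldest first: A 1743 > C 927 > D 660 > B 634 > F 434.7 > E 1.21.
Counting 3 along gives D (660 Ma); the excerpt puts that inside the Cryogenian, 720–635 Ma.
Next in line is B (634 Ma), and 660 − 634 = 26 Myr.

D, in the Cryogenian; 26 million years to B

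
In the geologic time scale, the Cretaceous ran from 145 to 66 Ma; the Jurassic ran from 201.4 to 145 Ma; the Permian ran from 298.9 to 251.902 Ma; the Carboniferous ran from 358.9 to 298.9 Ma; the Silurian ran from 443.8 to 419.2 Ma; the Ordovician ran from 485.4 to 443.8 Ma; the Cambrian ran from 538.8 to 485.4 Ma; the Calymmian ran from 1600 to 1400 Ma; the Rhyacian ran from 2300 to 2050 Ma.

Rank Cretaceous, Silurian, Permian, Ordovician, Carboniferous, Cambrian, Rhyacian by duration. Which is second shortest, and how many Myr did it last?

Start − end for each: Cretaceous 145 − 66 = 79; Silurian 443.8 − 419.2 = 24.6; Permian 298.9 − 251.902 = 46.998; Ordovician 485.4 − 443.8 = 41.6; Carboniferous 358.9 − 298.9 = 60; Cambrian 538.8 − 485.4 = 53.4; Rhyacian 2300 − 2050 = 250.
Ranking these from shortest: Silurian < Ordovician < Permian < Cambrian < Carboniferous < Cretaceous < Rhyacian.
Position 2 in that ranking is Ordovician, which lasted 41.6 Myr.

Ordovician, 41.6 million years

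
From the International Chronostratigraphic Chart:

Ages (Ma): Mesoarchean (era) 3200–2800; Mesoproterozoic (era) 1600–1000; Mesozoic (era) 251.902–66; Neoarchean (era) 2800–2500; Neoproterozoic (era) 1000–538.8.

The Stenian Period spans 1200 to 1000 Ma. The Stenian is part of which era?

Mesoproterozoic

The Stenian (1200–1000 Ma) lies entirely within 1600–1000 Ma, the Mesoproterozoic Era.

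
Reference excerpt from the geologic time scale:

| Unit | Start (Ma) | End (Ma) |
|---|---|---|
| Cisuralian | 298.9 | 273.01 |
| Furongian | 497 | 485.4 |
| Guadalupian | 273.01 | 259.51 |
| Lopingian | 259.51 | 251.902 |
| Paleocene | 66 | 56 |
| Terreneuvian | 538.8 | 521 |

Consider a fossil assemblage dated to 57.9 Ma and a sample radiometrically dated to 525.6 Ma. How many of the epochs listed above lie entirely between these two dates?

4

The older date is 525.6 Ma and the younger is 57.9 Ma.
Epochs with start < 525.6 and end > 57.9 Ma: Furongian (497–485.4), Cisuralian (298.9–273.01), Guadalupian (273.01–259.51), Lopingian (259.51–251.902).
That is 4 complete epochs.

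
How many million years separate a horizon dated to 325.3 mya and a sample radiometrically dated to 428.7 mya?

103.4 million years

428.7 − 325.3 = 103.4 million years.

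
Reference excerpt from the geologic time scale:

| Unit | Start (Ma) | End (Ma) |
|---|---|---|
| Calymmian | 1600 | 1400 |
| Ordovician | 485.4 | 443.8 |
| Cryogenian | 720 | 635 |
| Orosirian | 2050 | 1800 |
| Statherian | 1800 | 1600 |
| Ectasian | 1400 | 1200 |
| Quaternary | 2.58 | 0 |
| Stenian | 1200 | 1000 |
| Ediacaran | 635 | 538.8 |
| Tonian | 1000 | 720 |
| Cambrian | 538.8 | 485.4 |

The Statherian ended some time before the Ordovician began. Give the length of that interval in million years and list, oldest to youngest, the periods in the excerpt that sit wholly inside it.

1114.6 million years; Calymmian, Ectasian, Stenian, Tonian, Cryogenian, Ediacaran, Cambrian

End of Statherian = 1600 Ma; start of Ordovician = 485.4 Ma.
Gap = 1600 − 485.4 = 1114.6 Myr.
Periods wholly inside 1600–485.4 Ma: Calymmian (1600–1400), Ectasian (1400–1200), Stenian (1200–1000), Tonian (1000–720), Cryogenian (720–635), Ediacaran (635–538.8), Cambrian (538.8–485.4).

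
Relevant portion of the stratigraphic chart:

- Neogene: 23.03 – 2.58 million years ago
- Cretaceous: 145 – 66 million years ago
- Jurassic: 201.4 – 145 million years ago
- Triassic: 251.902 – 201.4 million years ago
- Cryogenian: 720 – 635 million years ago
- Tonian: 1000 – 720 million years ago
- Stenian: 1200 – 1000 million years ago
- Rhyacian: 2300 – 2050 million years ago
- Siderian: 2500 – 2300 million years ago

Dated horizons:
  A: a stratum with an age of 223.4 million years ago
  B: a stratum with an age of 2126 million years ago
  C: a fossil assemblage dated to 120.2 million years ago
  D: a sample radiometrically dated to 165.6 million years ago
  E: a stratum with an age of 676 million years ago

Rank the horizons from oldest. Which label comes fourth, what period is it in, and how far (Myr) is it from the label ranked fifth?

Larger Ma means older, so oldest first: B 2126 > E 676 > A 223.4 > D 165.6 > C 120.2.
Counting 4 along gives D (165.6 Ma); the excerpt puts that inside the Jurassic, 201.4–145 Ma.
Next in line is C (120.2 Ma), and 165.6 − 120.2 = 45.4 Myr.

D, in the Jurassic; 45.4 million years to C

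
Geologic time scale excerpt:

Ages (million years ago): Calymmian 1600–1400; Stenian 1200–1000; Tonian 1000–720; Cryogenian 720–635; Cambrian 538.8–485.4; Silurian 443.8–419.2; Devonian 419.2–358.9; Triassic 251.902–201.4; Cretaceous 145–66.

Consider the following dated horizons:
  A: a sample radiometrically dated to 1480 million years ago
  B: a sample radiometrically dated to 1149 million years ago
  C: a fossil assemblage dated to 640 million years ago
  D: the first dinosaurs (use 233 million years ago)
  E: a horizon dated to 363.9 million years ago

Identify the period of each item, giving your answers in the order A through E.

A: 1480 Ma lies in 1600–1400 Ma, so Calymmian.
B: 1149 Ma lies in 1200–1000 Ma, so Stenian.
C: 640 Ma lies in 720–635 Ma, so Cryogenian.
D: 233 Ma lies in 251.902–201.4 Ma, so Triassic.
E: 363.9 Ma lies in 419.2–358.9 Ma, so Devonian.

A — Calymmian; B — Stenian; C — Cryogenian; D — Triassic; E — Devonian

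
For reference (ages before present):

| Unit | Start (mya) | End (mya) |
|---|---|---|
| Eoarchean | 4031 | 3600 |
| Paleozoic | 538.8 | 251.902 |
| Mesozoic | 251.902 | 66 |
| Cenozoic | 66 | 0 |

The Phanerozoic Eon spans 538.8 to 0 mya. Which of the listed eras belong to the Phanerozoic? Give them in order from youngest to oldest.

Cenozoic, Mesozoic, Paleozoic

Eras with both bounds inside 538.8–0 Ma: Cenozoic (66–0), Mesozoic (251.902–66), Paleozoic (538.8–251.902).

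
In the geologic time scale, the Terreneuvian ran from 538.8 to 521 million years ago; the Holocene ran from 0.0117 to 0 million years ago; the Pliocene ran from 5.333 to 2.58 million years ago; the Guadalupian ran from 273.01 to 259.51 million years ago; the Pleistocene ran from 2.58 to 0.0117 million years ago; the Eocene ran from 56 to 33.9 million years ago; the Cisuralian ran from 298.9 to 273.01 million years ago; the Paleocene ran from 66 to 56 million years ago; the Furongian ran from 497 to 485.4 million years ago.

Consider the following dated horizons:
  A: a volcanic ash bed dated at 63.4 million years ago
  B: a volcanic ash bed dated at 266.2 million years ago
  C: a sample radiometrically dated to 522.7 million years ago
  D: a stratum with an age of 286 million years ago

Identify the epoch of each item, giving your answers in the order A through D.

A: 63.4 Ma lies in 66–56 Ma, so Paleocene.
B: 266.2 Ma lies in 273.01–259.51 Ma, so Guadalupian.
C: 522.7 Ma lies in 538.8–521 Ma, so Terreneuvian.
D: 286 Ma lies in 298.9–273.01 Ma, so Cisuralian.

A — Paleocene; B — Guadalupian; C — Terreneuvian; D — Cisuralian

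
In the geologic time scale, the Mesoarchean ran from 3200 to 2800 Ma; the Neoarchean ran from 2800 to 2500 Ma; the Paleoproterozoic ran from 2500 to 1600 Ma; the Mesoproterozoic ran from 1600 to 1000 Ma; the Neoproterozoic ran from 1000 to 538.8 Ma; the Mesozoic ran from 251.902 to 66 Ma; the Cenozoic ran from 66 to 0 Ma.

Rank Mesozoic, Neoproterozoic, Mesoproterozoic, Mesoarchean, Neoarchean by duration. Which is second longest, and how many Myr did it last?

Neoproterozoic, 461.2 million years

Start − end for each: Mesozoic 251.902 − 66 = 185.902; Neoproterozoic 1000 − 538.8 = 461.2; Mesoproterozoic 1600 − 1000 = 600; Mesoarchean 3200 − 2800 = 400; Neoarchean 2800 − 2500 = 300.
Ranking these from longest: Mesoproterozoic > Neoproterozoic > Mesoarchean > Neoarchean > Mesozoic.
Position 2 in that ranking is Neoproterozoic, which lasted 461.2 Myr.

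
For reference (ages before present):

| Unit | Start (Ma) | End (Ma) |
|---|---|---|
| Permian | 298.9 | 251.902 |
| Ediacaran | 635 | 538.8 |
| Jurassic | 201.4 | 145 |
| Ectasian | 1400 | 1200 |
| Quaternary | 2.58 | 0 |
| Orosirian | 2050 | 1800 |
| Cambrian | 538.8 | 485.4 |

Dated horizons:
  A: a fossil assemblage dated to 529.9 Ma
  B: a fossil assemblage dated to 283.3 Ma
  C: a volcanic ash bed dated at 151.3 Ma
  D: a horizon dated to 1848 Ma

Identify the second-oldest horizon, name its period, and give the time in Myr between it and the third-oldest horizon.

A, in the Cambrian; 246.6 million years to B

Sorted oldest-first by Ma: D (1848), A (529.9), B (283.3), C (151.3).
The second oldest is A at 529.9 Ma, which lies in 538.8–485.4 Ma: the Cambrian.
The third oldest is B at 283.3 Ma; separation = |529.9 − 283.3| = 246.6 Myr.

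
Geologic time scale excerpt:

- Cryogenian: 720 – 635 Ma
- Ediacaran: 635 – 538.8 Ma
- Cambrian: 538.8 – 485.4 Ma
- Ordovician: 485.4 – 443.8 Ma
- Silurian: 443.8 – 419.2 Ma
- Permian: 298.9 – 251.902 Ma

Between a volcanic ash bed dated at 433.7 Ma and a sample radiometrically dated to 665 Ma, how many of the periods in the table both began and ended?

3

665 Ma sits inside the Cryogenian (720–635) and 433.7 Ma inside the Silurian (443.8–419.2); neither of those is wholly between the two dates.
The listed periods lying completely between them are Ediacaran, Cambrian, Ordovician — 3 in all.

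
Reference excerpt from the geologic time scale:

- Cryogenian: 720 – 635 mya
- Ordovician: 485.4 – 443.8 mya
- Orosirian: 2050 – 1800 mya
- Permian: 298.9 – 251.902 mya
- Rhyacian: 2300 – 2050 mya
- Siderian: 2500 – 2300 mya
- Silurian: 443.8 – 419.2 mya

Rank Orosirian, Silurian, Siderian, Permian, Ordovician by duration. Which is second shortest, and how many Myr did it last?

Ordovician, 41.6 million years

Durations: Orosirian 250; Silurian 24.6; Siderian 200; Permian 46.998; Ordovician 41.6 Myr.
Sorted shortest-first: Silurian (24.6), Ordovician (41.6), Permian (46.998), Siderian (200), Orosirian (250).
The second shortest is Ordovician at 41.6 Myr.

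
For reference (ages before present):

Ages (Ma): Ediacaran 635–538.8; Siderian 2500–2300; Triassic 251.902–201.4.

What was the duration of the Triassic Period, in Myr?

251.902 − 201.4 = 50.502 million years.

50.502 million years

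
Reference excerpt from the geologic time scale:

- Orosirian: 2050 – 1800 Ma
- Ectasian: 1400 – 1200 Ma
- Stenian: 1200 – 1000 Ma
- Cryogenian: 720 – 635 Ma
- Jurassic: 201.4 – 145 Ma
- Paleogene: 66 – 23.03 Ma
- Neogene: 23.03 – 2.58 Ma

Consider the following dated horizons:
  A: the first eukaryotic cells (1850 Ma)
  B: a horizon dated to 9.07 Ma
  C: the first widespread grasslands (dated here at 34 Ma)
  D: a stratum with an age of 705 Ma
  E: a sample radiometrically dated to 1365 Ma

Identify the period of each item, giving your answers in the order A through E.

Match each age against the start–end ranges in the excerpt: A = 1850 Ma → Orosirian (2050–1800); B = 9.07 Ma → Neogene (23.03–2.58); C = 34 Ma → Paleogene (66–23.03); D = 705 Ma → Cryogenian (720–635); E = 1365 Ma → Ectasian (1400–1200).

A — Orosirian; B — Neogene; C — Paleogene; D — Cryogenian; E — Ectasian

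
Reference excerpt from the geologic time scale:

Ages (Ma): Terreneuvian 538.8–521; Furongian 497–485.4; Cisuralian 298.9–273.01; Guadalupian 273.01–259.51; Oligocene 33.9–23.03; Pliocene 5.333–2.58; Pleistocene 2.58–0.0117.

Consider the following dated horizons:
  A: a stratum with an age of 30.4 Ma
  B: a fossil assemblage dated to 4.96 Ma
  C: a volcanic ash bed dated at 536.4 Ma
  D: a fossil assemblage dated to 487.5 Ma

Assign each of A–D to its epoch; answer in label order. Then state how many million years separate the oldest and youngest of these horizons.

Match each age against the start–end ranges in the excerpt: A = 30.4 Ma → Oligocene (33.9–23.03); B = 4.96 Ma → Pliocene (5.333–2.58); C = 536.4 Ma → Terreneuvian (538.8–521); D = 487.5 Ma → Furongian (497–485.4).
The largest age is 536.4 Ma and the smallest is 4.96 Ma; their difference is 531.44 Myr.

A — Oligocene; B — Pliocene; C — Terreneuvian; D — Furongian; span 531.44 million years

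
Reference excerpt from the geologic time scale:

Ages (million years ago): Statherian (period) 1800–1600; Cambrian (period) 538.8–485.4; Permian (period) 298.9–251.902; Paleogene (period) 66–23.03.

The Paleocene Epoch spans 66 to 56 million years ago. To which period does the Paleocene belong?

Paleogene

The Paleocene (66–56 Ma) lies entirely within 66–23.03 Ma, the Paleogene Period.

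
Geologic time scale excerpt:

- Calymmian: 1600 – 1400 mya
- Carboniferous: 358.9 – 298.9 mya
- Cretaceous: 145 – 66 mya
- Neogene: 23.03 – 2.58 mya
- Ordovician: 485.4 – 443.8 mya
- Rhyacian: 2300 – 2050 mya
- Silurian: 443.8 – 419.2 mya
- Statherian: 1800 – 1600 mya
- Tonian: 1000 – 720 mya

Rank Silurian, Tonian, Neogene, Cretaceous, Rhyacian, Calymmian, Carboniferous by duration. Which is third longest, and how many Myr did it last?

Start − end for each: Silurian 443.8 − 419.2 = 24.6; Tonian 1000 − 720 = 280; Neogene 23.03 − 2.58 = 20.45; Cretaceous 145 − 66 = 79; Rhyacian 2300 − 2050 = 250; Calymmian 1600 − 1400 = 200; Carboniferous 358.9 − 298.9 = 60.
Ranking these from longest: Tonian > Rhyacian > Calymmian > Cretaceous > Carboniferous > Silurian > Neogene.
Position 3 in that ranking is Calymmian, which lasted 200 Myr.

Calymmian, 200 million years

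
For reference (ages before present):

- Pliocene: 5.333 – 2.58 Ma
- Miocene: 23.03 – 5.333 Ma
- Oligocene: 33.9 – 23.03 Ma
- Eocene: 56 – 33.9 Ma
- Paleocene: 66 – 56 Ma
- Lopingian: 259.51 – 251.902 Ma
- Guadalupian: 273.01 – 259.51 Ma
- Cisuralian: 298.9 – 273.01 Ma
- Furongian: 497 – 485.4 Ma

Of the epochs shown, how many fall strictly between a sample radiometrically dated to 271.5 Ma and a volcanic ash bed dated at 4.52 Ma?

The older date is 271.5 Ma and the younger is 4.52 Ma.
Epochs with start < 271.5 and end > 4.52 Ma: Lopingian (259.51–251.902), Paleocene (66–56), Eocene (56–33.9), Oligocene (33.9–23.03), Miocene (23.03–5.333).
That is 5 complete epochs.

5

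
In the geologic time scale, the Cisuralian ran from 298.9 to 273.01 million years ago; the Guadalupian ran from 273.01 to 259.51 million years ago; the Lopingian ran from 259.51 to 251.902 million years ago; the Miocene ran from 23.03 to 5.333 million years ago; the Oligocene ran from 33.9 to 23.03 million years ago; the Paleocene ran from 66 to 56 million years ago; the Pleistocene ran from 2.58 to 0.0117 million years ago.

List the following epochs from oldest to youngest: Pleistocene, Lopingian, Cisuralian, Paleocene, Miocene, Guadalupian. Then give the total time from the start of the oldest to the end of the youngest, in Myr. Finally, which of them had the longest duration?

Start ages (Ma): Cisuralian 298.9, Guadalupian 273.01, Lopingian 259.51, Paleocene 66, Miocene 23.03, Pleistocene 2.58.
Ordered oldest to youngest: Cisuralian, Guadalupian, Lopingian, Paleocene, Miocene, Pleistocene.
Span = 298.9 − 0.0117 = 298.8883 Myr.
Durations: Guadalupian 13.5, Cisuralian 25.89, Paleocene 10, Pleistocene 2.5683, Miocene 17.697, Lopingian 7.608 → longest is Cisuralian (25.89 Myr).

Cisuralian → Guadalupian → Lopingian → Paleocene → Miocene → Pleistocene; total span 298.8883 Myr; longest is Cisuralian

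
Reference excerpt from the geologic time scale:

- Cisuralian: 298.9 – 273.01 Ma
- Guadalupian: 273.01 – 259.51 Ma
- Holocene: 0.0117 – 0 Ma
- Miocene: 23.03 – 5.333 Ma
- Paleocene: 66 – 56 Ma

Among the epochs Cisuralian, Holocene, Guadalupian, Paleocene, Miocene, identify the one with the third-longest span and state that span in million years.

Durations: Cisuralian 25.89; Holocene 0.0117; Guadalupian 13.5; Paleocene 10; Miocene 17.697 Myr.
Sorted longest-first: Cisuralian (25.89), Miocene (17.697), Guadalupian (13.5), Paleocene (10), Holocene (0.0117).
The third longest is Guadalupian at 13.5 Myr.

Guadalupian, 13.5 million years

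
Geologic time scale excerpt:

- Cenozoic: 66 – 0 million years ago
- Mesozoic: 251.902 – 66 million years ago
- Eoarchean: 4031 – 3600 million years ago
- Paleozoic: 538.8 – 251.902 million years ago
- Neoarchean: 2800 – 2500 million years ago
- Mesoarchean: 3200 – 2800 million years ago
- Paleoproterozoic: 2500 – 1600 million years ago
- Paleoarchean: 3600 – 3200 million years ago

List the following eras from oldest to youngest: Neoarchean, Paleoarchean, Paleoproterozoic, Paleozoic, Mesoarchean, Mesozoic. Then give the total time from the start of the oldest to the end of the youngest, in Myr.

Paleoarchean, Mesoarchean, Neoarchean, Paleoproterozoic, Paleozoic, Mesozoic; total span 3534 Myr

Start ages (Ma): Paleoarchean 3600, Mesoarchean 3200, Neoarchean 2800, Paleoproterozoic 2500, Paleozoic 538.8, Mesozoic 251.902.
Ordered oldest to youngest: Paleoarchean, Mesoarchean, Neoarchean, Paleoproterozoic, Paleozoic, Mesozoic.
Span = 3600 − 66 = 3534 Myr.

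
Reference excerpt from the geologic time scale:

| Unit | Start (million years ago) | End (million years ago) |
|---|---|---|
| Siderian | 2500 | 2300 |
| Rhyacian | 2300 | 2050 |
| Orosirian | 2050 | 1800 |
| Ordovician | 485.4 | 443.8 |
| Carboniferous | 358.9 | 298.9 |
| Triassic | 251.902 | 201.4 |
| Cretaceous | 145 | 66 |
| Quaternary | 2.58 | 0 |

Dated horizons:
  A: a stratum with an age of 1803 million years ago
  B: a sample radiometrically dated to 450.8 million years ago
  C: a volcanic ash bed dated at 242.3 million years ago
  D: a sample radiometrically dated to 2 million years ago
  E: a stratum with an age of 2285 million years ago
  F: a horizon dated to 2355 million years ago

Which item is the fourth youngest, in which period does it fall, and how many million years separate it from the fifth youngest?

Sorted youngest-first by Ma: D (2), C (242.3), B (450.8), A (1803), E (2285), F (2355).
The fourth youngest is A at 1803 Ma, which lies in 2050–1800 Ma: the Orosirian.
The fifth youngest is E at 2285 Ma; separation = |1803 − 2285| = 482 Myr.

A, in the Orosirian; 482 million years to E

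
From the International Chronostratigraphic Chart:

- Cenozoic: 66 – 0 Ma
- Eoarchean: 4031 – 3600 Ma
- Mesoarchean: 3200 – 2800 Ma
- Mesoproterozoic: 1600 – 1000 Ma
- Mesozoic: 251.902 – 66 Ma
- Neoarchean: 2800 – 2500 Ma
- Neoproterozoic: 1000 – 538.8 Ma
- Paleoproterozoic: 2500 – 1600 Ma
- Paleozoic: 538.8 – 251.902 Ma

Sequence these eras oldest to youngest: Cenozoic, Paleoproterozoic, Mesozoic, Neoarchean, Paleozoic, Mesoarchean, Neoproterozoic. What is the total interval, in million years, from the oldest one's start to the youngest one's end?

Mesoarchean → Neoarchean → Paleoproterozoic → Neoproterozoic → Paleozoic → Mesozoic → Cenozoic; total span 3200 Myr

Start ages (Ma): Mesoarchean 3200, Neoarchean 2800, Paleoproterozoic 2500, Neoproterozoic 1000, Paleozoic 538.8, Mesozoic 251.902, Cenozoic 66.
Ordered oldest to youngest: Mesoarchean, Neoarchean, Paleoproterozoic, Neoproterozoic, Paleozoic, Mesozoic, Cenozoic.
Span = 3200 − 0 = 3200 Myr.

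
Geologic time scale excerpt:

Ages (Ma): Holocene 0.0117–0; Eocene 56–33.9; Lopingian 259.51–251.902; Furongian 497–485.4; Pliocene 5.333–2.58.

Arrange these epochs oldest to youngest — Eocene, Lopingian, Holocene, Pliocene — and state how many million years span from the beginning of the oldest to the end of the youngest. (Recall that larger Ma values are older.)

From the excerpt: Eocene 56–33.9; Lopingian 259.51–251.902; Holocene 0.0117–0; Pliocene 5.333–2.58 (Ma).
Larger Ma is earlier, so the oldest is Lopingian and the youngest is Holocene; oldest to youngest: Lopingian, Eocene, Pliocene, Holocene.
Oldest start 259.51 minus youngest end 0 gives 259.51 Myr overall.

Lopingian → Eocene → Pliocene → Holocene; total span 259.51 Myr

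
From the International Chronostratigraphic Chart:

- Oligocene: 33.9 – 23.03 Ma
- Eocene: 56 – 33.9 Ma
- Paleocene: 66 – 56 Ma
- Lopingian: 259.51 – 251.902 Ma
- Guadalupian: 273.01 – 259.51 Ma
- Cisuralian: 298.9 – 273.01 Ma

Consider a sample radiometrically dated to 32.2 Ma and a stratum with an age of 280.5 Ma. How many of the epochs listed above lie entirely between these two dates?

280.5 Ma sits inside the Cisuralian (298.9–273.01) and 32.2 Ma inside the Oligocene (33.9–23.03); neither of those is wholly between the two dates.
The listed epochs lying completely between them are Guadalupian, Lopingian, Paleocene, Eocene — 4 in all.

4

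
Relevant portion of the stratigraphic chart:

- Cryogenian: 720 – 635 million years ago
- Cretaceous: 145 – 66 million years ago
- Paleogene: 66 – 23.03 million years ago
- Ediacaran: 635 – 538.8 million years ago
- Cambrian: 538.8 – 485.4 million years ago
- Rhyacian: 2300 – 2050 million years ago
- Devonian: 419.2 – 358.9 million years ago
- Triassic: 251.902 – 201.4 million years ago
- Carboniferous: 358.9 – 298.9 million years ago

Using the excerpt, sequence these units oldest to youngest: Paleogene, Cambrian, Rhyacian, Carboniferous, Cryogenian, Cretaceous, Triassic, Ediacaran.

The oldest of these is Rhyacian (starts 2300 Ma) and the youngest is Paleogene (ends 23.03 Ma).
In between, by decreasing start age: Cryogenian (720), Ediacaran (635), Cambrian (538.8), Carboniferous (358.9), Triassic (251.902), Cretaceous (145).

Rhyacian, then Cryogenian, then Ediacaran, then Cambrian, then Carboniferous, then Triassic, then Cretaceous, then Paleogene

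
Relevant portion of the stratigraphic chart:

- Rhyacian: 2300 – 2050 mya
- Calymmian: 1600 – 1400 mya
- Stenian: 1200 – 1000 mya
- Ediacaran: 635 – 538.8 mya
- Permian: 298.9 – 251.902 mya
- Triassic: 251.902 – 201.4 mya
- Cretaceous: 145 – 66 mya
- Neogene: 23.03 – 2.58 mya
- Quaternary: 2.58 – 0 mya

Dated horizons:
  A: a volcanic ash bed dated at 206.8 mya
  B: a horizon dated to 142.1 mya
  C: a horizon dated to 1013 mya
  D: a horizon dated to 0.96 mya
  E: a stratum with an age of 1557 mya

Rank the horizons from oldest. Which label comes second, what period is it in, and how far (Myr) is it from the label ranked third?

Sorted oldest-first by Ma: E (1557), C (1013), A (206.8), B (142.1), D (0.96).
The second oldest is C at 1013 Ma, which lies in 1200–1000 Ma: the Stenian.
The third oldest is A at 206.8 Ma; separation = |1013 − 206.8| = 806.2 Myr.

C, in the Stenian; 806.2 million years to A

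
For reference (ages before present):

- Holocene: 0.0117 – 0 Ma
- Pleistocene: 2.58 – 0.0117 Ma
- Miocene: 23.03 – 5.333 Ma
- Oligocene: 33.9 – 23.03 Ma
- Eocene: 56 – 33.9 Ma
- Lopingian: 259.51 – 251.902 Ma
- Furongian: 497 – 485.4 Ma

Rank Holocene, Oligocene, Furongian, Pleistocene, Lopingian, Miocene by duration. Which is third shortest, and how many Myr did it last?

Lopingian, 7.608 million years

Start − end for each: Holocene 0.0117 − 0 = 0.0117; Oligocene 33.9 − 23.03 = 10.87; Furongian 497 − 485.4 = 11.6; Pleistocene 2.58 − 0.0117 = 2.5683; Lopingian 259.51 − 251.902 = 7.608; Miocene 23.03 − 5.333 = 17.697.
Ranking these from shortest: Holocene < Pleistocene < Lopingian < Oligocene < Furongian < Miocene.
Position 3 in that ranking is Lopingian, which lasted 7.608 Myr.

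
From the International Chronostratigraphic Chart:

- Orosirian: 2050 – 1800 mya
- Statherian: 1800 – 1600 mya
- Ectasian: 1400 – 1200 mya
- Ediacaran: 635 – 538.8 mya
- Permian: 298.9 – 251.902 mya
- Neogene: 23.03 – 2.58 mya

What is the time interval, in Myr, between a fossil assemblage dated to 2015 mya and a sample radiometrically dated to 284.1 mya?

1730.9 million years

2015 − 284.1 = 1730.9 million years.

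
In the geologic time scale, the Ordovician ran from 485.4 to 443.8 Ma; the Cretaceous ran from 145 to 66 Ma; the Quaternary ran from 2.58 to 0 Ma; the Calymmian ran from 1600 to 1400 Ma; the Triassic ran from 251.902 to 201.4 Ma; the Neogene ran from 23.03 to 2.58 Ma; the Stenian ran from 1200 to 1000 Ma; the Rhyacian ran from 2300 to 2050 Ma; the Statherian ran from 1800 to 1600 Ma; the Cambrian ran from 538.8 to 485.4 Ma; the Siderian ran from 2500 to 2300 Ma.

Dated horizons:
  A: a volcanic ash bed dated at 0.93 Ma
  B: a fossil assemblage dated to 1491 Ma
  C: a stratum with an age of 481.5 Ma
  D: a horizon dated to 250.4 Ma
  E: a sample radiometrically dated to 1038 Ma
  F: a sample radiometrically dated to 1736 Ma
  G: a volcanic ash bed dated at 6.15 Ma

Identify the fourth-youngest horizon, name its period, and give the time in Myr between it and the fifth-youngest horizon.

Smaller Ma means younger, so youngest first: A 0.93 < G 6.15 < D 250.4 < C 481.5 < E 1038 < B 1491 < F 1736.
Counting 4 along gives C (481.5 Ma); the excerpt puts that inside the Ordovician, 485.4–443.8 Ma.
Next in line is E (1038 Ma), and 1038 − 481.5 = 556.5 Myr.

C, in the Ordovician; 556.5 million years to E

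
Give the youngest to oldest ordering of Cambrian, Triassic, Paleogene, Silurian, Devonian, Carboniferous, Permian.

Paleogene, Triassic, Permian, Carboniferous, Devonian, Silurian, Cambrian

Group by era (each group listed oldest first) — Paleozoic: Cambrian, Silurian, Devonian, Carboniferous, Permian; Mesozoic: Triassic; Cenozoic: Paleogene. The eras run Paleozoic → Mesozoic → Cenozoic. Concatenating the groups in that era order and then reversing gives youngest to oldest.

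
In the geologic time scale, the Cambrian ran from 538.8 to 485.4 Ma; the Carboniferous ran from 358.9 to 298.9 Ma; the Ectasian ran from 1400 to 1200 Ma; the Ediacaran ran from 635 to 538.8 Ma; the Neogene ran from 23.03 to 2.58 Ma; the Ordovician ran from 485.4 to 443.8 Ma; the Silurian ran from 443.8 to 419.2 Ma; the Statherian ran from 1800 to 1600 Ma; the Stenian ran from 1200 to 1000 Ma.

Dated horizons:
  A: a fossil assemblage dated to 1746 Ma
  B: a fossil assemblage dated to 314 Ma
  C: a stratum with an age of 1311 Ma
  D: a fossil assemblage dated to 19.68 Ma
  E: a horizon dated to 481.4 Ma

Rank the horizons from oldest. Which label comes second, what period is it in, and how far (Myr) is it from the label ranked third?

C, in the Ectasian; 829.6 million years to E

Larger Ma means older, so oldest first: A 1746 > C 1311 > E 481.4 > B 314 > D 19.68.
Counting 2 along gives C (1311 Ma); the excerpt puts that inside the Ectasian, 1400–1200 Ma.
Next in line is E (481.4 Ma), and 1311 − 481.4 = 829.6 Myr.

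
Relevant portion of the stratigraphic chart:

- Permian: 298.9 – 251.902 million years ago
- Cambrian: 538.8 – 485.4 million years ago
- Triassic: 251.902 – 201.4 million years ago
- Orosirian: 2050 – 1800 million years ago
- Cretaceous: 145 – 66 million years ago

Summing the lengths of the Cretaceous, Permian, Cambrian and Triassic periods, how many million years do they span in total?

229.9 million years

Each duration: Cretaceous = 79; Permian = 46.998; Cambrian = 53.4; Triassic = 50.502.
Sum: 79 + 46.998 + 53.4 + 50.502 = 229.9 Myr.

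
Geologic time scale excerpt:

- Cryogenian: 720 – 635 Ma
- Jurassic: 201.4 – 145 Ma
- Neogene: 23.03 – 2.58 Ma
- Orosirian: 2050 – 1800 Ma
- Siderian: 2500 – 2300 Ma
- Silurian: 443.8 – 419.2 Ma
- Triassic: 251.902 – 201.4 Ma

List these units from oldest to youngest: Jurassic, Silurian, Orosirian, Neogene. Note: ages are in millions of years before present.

Orosirian, then Silurian, then Jurassic, then Neogene

Sorting by start age (descending Ma, since larger Ma = older): Orosirian start 2050, Silurian start 443.8, Jurassic start 201.4, Neogene start 23.03.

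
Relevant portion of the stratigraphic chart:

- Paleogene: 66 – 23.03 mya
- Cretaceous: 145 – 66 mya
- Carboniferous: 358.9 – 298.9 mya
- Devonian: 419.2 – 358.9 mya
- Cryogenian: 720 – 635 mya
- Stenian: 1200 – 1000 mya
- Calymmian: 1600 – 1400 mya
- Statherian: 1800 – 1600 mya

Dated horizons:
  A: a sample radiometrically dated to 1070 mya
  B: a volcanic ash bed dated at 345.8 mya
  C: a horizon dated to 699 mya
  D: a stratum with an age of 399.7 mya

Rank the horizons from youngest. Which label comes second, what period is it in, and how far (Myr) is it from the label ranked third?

D, in the Devonian; 299.3 million years to C

Smaller Ma means younger, so youngest first: B 345.8 < D 399.7 < C 699 < A 1070.
Counting 2 along gives D (399.7 Ma); the excerpt puts that inside the Devonian, 419.2–358.9 Ma.
Next in line is C (699 Ma), and 699 − 399.7 = 299.3 Myr.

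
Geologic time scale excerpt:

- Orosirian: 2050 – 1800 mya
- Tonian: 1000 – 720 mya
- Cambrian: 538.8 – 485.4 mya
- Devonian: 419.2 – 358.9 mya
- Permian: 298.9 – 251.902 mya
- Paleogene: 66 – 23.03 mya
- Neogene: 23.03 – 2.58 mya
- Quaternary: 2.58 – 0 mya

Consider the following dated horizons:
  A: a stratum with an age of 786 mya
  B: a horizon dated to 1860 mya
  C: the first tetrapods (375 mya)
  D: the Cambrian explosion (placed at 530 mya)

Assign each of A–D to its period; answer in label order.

Match each age against the start–end ranges in the excerpt: A = 786 Ma → Tonian (1000–720); B = 1860 Ma → Orosirian (2050–1800); C = 375 Ma → Devonian (419.2–358.9); D = 530 Ma → Cambrian (538.8–485.4).

A — Tonian; B — Orosirian; C — Devonian; D — Cambrian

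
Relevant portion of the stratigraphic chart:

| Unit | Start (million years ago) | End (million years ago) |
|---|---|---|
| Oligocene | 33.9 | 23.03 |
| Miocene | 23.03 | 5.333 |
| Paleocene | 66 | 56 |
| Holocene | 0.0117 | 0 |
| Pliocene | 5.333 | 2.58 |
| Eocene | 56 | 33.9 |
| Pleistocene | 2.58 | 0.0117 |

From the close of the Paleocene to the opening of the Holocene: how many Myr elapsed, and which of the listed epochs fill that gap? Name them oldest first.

The Paleocene closes at 56 Ma and the Holocene opens at 0.0117 Ma, so the interval is 56 − 0.0117 = 55.9883 Myr.
An epoch fits inside if it starts at or after 56 Ma and ends at or before 0.0117 Ma; oldest first that gives Eocene, Oligocene, Miocene, Pliocene, Pleistocene.

55.9883 million years; Eocene, Oligocene, Miocene, Pliocene, Pleistocene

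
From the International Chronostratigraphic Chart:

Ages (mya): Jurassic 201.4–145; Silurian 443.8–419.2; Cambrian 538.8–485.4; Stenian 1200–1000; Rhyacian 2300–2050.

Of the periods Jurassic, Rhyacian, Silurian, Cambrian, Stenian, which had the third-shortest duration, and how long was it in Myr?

Start − end for each: Jurassic 201.4 − 145 = 56.4; Rhyacian 2300 − 2050 = 250; Silurian 443.8 − 419.2 = 24.6; Cambrian 538.8 − 485.4 = 53.4; Stenian 1200 − 1000 = 200.
Ranking these from shortest: Silurian < Cambrian < Jurassic < Stenian < Rhyacian.
Position 3 in that ranking is Jurassic, which lasted 56.4 Myr.

Jurassic, 56.4 million years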